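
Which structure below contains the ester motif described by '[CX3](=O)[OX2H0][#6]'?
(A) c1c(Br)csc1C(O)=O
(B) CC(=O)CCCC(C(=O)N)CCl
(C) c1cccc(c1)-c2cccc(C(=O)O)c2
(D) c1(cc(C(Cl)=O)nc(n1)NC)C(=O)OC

[CX3](=O)[OX2H0][#6] describes a carbonyl carbon bonded to an oxygen that is itself bonded to carbon (no H on that O) (an ester).
(A) has a carboxylic acid group (-C(=O)OH) but the singly-bonded O carries H (OX2H1, not H0).
(B) has a primary amide (-C(=O)NH2) but the carbonyl is bonded to N, not to an O-C linkage.
(C) has a carboxylic acid group (-C(=O)OH) but the singly-bonded O carries H (OX2H1, not H0).
(D) contains a methyl-ester group (-C(=O)OCH3), which satisfies every atom and bond constraint.
So the answer is (D).

D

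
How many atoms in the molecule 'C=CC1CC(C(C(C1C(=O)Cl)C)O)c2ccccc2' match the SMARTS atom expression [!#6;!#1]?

The query [!#6;!#1] means: not carbon and not hydrogen — any heteroatom.
Check the 19 heavy atoms by environment: 10× C → no; 2× O → match; 1× Cl → match; 6× c (aromatic) → no.
Summing the matching environments: 2 + 1 = 3 matching atoms.

3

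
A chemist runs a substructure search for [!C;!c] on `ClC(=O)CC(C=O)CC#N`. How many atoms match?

Check the 10 heavy atoms by environment: 6× C → no; 2× O → match; 1× Cl → match; 1× N → match.
Summing the matching environments: 2 + 1 + 1 = 4 matching atoms.

4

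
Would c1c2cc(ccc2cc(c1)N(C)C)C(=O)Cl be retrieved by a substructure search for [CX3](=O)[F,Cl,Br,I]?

The pattern [CX3](=O)[F,Cl,Br,I] describes a carbonyl carbon bonded to a halogen — an acyl halide.
The molecule carries an acyl chloride (-C(=O)Cl), whose atoms satisfy every constraint of the query, so the pattern matches.

Yes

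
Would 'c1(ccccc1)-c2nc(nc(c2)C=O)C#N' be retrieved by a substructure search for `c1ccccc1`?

The pattern c1ccccc1 describes six aromatic carbons in a ring — a benzene ring.
The molecule carries a phenyl ring, whose atoms satisfy every constraint of the query, so the pattern matches.

Yes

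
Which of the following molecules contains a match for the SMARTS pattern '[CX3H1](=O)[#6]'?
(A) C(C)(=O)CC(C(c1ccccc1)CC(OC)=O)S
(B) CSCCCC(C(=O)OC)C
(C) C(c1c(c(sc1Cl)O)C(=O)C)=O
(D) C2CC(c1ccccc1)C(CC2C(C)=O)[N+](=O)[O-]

C

[CX3H1](=O)[#6] describes an sp2 carbon with one H, double-bonded to O and single-bonded to carbon (an aldehyde).
(A) has a methyl-ester group (-C(=O)OCH3) but the carbonyl carbon has H0, not H1.
(B) has a methyl-ester group (-C(=O)OCH3) but the carbonyl carbon has H0, not H1.
(C) contains an aldehyde (-CHO), which satisfies every atom and bond constraint.
(D) has an acetyl/ketone group (-C(=O)CH3) but the carbonyl carbon has H0 (two carbon neighbours), not H1.
So the answer is (C).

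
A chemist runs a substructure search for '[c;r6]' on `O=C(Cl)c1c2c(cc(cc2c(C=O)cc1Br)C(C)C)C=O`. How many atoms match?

10

The query [c;r6] means: aromatic carbon that belongs to a six-membered ring.
Check the 21 heavy atoms by environment: 10× c (aromatic, in 6-ring) → match; 1× Br (acyclic) → no; 6× C (acyclic) → no; 3× O (acyclic) → no; 1× Cl (acyclic) → no.
That gives 10 matching atoms.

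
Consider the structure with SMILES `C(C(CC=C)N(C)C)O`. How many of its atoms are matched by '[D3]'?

2

Check the 9 heavy atoms by environment: 3× C (D2) → no; 1× C (D3) → match; 1× N (D3) → match; 3× C (D1) → no; 1× O (D1) → no.
Summing the matching environments: 1 + 1 = 2 matching atoms.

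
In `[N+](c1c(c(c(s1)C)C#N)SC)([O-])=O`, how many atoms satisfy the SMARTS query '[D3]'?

5

The query [D3] means: atom with exactly three heavy-atom neighbours.
Check the 13 heavy atoms by environment: 1× s (aromatic, D2) → no; 4× c (aromatic, D3) → match; 1× C (D2) → no; 1× N (D1) → no; 2× C (D1) → no; 1× N (charge +1, D3) → match; 1× O (charge -1, D1) → no; 1× O (D1) → no; 1× S (D2) → no.
Summing the matching environments: 4 + 1 = 5 matching atoms.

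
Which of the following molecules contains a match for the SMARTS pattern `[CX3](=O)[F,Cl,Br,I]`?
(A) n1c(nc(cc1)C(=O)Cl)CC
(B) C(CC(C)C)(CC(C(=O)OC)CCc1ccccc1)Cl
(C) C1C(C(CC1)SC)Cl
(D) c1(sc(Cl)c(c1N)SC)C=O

A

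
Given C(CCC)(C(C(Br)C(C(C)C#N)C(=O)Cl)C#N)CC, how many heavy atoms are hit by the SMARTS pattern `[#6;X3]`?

1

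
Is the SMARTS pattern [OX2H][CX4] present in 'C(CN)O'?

Yes

The pattern [OX2H][CX4] describes a hydroxyl oxygen bound to an sp3 (X4) carbon — an aliphatic alcohol.
The molecule carries a hydroxyl group (-OH), whose atoms satisfy every constraint of the query, so the pattern matches.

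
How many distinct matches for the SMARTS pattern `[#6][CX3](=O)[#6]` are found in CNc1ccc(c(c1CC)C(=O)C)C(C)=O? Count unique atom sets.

2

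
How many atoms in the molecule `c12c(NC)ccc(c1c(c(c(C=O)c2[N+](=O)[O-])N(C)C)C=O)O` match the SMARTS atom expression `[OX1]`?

4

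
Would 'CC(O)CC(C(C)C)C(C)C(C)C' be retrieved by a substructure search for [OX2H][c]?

No

The pattern [OX2H][c] describes a hydroxyl oxygen attached to an aromatic carbon — a phenol.
The closest candidate here is a hydroxyl group (-OH), but the -OH is on an aliphatic carbon, not an aromatic c. No other fragment satisfies the full query, so there is no match.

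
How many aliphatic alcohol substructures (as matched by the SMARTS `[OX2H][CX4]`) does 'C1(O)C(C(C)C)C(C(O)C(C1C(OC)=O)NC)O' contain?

3

[OX2H][CX4] is the SMARTS for an aliphatic alcohol: a hydroxyl oxygen bound to an sp3 (X4) carbon.
The molecule carries 3 separate instances of a hydroxyl group (-OH) meeting every constraint; each maps to a distinct set of atoms, giving 3 matches.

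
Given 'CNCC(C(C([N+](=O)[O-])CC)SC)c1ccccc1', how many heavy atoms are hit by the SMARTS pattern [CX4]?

The query [CX4] means: C with X4: aliphatic carbon with exactly 4 total connections (bonds + H).
Check the 19 heavy atoms by environment: 8× C (X4) → match; 1× N (charge +1, X3) → no; 1× O (charge -1, X1) → no; 1× O (X1) → no; 6× c (aromatic, X3) → no; 1× N (X3) → no; 1× S (X2) → no.
That gives 8 matching atoms.

8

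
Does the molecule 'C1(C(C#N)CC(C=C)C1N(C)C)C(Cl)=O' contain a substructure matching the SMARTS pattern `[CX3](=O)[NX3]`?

No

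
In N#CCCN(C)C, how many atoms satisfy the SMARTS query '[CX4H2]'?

2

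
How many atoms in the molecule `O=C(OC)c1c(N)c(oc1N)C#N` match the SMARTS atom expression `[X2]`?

3

The query [X2] means: any atom with exactly two total connections (bonds + H).
Check the 13 heavy atoms by environment: 1× o (aromatic, X2) → match; 4× c (aromatic, X3) → no; 1× C (X2) → match; 1× N (X1) → no; 2× N (X3) → no; 1× C (X3) → no; 1× O (X1) → no; 1× O (X2) → match; 1× C (X4) → no.
Summing the matching environments: 1 + 1 + 1 = 3 matching atoms.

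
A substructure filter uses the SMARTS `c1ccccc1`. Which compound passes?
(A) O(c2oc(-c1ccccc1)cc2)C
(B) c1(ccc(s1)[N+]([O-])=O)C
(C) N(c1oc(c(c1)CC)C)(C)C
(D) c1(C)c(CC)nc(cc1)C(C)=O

A

c1ccccc1 describes six aromatic carbons in a ring (a benzene ring).
(A) contains a phenyl ring, which satisfies every atom and bond constraint.
(B) has a methyl group (-CH3) but no six-membered all-carbon aromatic ring is present.
(C) has a methyl group (-CH3) but no six-membered all-carbon aromatic ring is present.
(D) has a methyl group (-CH3) but no six-membered all-carbon aromatic ring is present.
So the answer is (A).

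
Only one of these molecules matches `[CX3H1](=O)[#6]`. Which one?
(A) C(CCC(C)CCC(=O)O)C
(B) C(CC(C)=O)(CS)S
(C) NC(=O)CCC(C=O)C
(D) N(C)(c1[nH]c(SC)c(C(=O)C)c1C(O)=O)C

[CX3H1](=O)[#6] describes an sp2 carbon with one H, double-bonded to O and single-bonded to carbon (an aldehyde).
(A) has a carboxylic acid group (-C(=O)OH) but the carbonyl carbon has H0 and is bonded to O, not H1.
(B) has an acetyl/ketone group (-C(=O)CH3) but the carbonyl carbon has H0 (two carbon neighbours), not H1.
(C) contains an aldehyde (-CHO), which satisfies every atom and bond constraint.
(D) has an acetyl/ketone group (-C(=O)CH3) but the carbonyl carbon has H0 (two carbon neighbours), not H1.
So the answer is (C).

C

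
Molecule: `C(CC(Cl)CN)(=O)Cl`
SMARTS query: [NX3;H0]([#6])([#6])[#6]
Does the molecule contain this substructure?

No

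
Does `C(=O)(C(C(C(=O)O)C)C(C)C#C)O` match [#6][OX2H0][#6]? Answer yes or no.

No

The pattern [#6][OX2H0][#6] describes an aliphatic oxygen bridging two carbons with no H on the oxygen — an ether.
The closest candidate here is a carboxylic acid group (-C(=O)OH), but the -OH oxygen has H1; the =O is OX1, not OX2. No other fragment satisfies the full query, so there is no match.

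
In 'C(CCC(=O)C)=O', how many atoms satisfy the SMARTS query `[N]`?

0

The query [N] means: uppercase N matches aliphatic (non-aromatic) nitrogen only.
Check the 7 heavy atoms by environment: 5× C → no; 2× O → no.
No environment satisfies the query, so 0 matching atoms.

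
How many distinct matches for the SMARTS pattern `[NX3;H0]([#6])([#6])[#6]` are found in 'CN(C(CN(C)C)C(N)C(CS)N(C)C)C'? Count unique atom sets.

[NX3;H0]([#6])([#6])[#6] is the SMARTS for a tertiary amine: a trivalent nitrogen with no H, bonded to three carbons.
The molecule carries 3 separate instances of a dimethylamino group (-N(CH3)2) meeting every constraint; each maps to a distinct set of atoms, giving 3 matches.

3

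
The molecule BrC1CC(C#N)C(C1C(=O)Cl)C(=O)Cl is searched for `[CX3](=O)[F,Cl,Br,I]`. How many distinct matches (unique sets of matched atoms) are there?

2

[CX3](=O)[F,Cl,Br,I] is the SMARTS for an acyl halide: a carbonyl carbon bonded to a halogen.
The molecule carries 2 separate instances of an acyl chloride (-C(=O)Cl) meeting every constraint; each maps to a distinct set of atoms, giving 2 matches.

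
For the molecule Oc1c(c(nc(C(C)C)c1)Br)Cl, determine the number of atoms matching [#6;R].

5

The query [#6;R] means: carbon that is part of a ring.
Check the 12 heavy atoms by environment: 1× n (aromatic, in 6-ring) → no; 5× c (aromatic, in 6-ring) → match; 1× O (acyclic) → no; 1× Cl (acyclic) → no; 1× Br (acyclic) → no; 3× C (acyclic) → no.
That gives 5 matching atoms.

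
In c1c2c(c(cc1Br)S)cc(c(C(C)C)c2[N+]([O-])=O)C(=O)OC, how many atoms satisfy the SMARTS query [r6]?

The query [r6] means: r6 matches atoms in a six-membered ring.
Check the 22 heavy atoms by environment: 10× c (aromatic, in 6-ring) → match; 5× C (acyclic) → no; 3× O (acyclic) → no; 1× S (acyclic) → no; 1× Br (acyclic) → no; 1× N (charge +1, acyclic) → no; 1× O (charge -1, acyclic) → no.
That gives 10 matching atoms.

10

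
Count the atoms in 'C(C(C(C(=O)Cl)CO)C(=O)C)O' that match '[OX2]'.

2

The query [OX2] means: aliphatic oxygen with two total connections — ether, hydroxyl, or ester single-bond O.
Check the 12 heavy atoms by environment: 5× C (X4) → no; 2× O (X2) → match; 2× C (X3) → no; 2× O (X1) → no; 1× Cl (X1) → no.
That gives 2 matching atoms.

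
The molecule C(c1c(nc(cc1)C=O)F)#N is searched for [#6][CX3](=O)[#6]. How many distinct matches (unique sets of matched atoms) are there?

[#6][CX3](=O)[#6] is the SMARTS for a ketone: a carbonyl carbon (no H) flanked by two carbons.
The molecule has an aldehyde (-CHO), but the carbonyl carbon has H1, so it is not flanked by two carbons; nothing else fits, so there are 0 matches.

0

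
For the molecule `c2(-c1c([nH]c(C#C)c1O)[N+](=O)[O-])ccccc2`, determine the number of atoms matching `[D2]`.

7

Check the 17 heavy atoms by environment: 1× n (aromatic, D2) → match; 5× c (aromatic, D3) → no; 1× C (D2) → match; 1× C (D1) → no; 5× c (aromatic, D2) → match; 2× O (D1) → no; 1× N (charge +1, D3) → no; 1× O (charge -1, D1) → no.
Summing the matching environments: 1 + 1 + 5 = 7 matching atoms.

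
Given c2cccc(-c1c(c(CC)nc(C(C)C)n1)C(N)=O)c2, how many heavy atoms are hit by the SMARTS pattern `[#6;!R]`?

Check the 20 heavy atoms by environment: 2× n (aromatic, in 6-ring) → no; 10× c (aromatic, in 6-ring) → no; 6× C (acyclic) → match; 1× O (acyclic) → no; 1× N (acyclic) → no.
That gives 6 matching atoms.

6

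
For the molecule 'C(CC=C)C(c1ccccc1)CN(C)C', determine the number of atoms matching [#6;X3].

The query [#6;X3] means: any carbon (aromatic or not) with three total connections.
Check the 15 heavy atoms by environment: 6× C (X4) → no; 6× c (aromatic, X3) → match; 2× C (X3) → match; 1× N (X3) → no.
Summing the matching environments: 6 + 2 = 8 matching atoms.

8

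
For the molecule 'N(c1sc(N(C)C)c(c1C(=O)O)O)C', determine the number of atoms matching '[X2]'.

3

The query [X2] means: any atom with exactly two total connections (bonds + H).
Check the 14 heavy atoms by environment: 1× s (aromatic, X2) → match; 4× c (aromatic, X3) → no; 1× C (X3) → no; 1× O (X1) → no; 2× O (X2) → match; 2× N (X3) → no; 3× C (X4) → no.
Summing the matching environments: 1 + 2 = 3 matching atoms.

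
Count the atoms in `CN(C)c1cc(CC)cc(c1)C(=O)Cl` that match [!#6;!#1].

3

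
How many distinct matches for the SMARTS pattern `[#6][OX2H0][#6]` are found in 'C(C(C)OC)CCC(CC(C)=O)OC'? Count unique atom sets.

2

[#6][OX2H0][#6] is the SMARTS for an ether: an aliphatic oxygen bridging two carbons with no H on the oxygen.
The molecule carries 2 separate instances of a methoxy ether (-OCH3) meeting every constraint; each maps to a distinct set of atoms, giving 2 matches.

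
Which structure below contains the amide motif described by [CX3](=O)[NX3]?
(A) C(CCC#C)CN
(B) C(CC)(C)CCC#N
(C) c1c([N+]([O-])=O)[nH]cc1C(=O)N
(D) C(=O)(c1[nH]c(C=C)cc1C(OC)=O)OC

[CX3](=O)[NX3] describes a carbonyl carbon bonded to a trivalent nitrogen (an amide).
(A) has a primary amino group (-NH2) but the -NH2 is not attached to a carbonyl carbon.
(B) has a nitrile (-C#N) but the nitrile N is NX1 (triple-bonded), not NX3.
(C) contains a primary amide (-C(=O)NH2), which satisfies every atom and bond constraint.
(D) has a methyl-ester group (-C(=O)OCH3) but the carbonyl is bonded to O, not to an NX3 nitrogen.
So the answer is (C).

C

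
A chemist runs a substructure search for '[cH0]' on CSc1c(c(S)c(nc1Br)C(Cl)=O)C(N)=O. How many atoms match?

5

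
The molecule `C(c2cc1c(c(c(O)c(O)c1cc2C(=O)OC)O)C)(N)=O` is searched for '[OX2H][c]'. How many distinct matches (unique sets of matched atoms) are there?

3

[OX2H][c] is the SMARTS for a phenol: a hydroxyl oxygen attached to an aromatic carbon.
The molecule carries 3 separate instances of a hydroxyl group (-OH) meeting every constraint; each maps to a distinct set of atoms, giving 3 matches.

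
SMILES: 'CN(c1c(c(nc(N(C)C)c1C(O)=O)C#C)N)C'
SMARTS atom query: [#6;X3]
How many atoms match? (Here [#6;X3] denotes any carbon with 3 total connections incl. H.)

6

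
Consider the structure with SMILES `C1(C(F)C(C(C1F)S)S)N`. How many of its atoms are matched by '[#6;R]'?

The query [#6;R] means: carbon that is part of a ring.
Check the 10 heavy atoms by environment: 5× C (in 5-ring) → match; 1× N (acyclic) → no; 2× F (acyclic) → no; 2× S (acyclic) → no.
That gives 5 matching atoms.

5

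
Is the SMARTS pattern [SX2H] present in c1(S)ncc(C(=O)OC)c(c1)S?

The pattern [SX2H] describes an aliphatic sulfur with two connections, one being H — a thiol.
The molecule carries a thiol (-SH), whose atoms satisfy every constraint of the query, so the pattern matches.

Yes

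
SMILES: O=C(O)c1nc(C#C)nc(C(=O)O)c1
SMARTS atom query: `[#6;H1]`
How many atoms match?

2

The query [#6;H1] means: any carbon bearing exactly one hydrogen.
Check the 14 heavy atoms by environment: 2× n (aromatic, H0) → no; 3× c (aromatic, H0) → no; 1× c (aromatic, H1) → match; 3× C (H0) → no; 2× O (H0) → no; 2× O (H1) → no; 1× C (H1) → match.
Summing the matching environments: 1 + 1 = 2 matching atoms.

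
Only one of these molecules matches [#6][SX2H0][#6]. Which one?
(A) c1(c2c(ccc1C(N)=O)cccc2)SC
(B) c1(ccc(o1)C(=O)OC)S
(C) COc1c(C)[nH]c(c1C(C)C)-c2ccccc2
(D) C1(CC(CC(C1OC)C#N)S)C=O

[#6][SX2H0][#6] describes an aliphatic sulfur bridging two carbons with no H on the sulfur (a thioether).
(A) contains a methylthio ether (-SCH3), which satisfies every atom and bond constraint.
(B) has a thiol (-SH) but the sulfur has H1, not H0 bridging two carbons.
(C) has a methoxy ether (-OCH3) but the bridging atom is O, not S.
(D) has a thiol (-SH) but the sulfur has H1, not H0 bridging two carbons.
So the answer is (A).

A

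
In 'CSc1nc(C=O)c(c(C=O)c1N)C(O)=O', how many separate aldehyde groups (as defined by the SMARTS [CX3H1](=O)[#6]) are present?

[CX3H1](=O)[#6] is the SMARTS for an aldehyde: an sp2 carbon with one H, double-bonded to O and single-bonded to carbon.
The molecule carries 2 separate instances of an aldehyde (-CHO) meeting every constraint; each maps to a distinct set of atoms, giving 2 matches.

2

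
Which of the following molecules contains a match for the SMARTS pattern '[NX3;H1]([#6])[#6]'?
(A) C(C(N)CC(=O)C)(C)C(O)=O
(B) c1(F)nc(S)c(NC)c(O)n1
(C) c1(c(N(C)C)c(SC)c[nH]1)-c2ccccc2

B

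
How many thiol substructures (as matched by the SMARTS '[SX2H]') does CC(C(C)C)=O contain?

0

[SX2H] is the SMARTS for a thiol: an aliphatic sulfur with two connections, one being H.
No fragment in the molecule satisfies every constraint, giving 0 matches.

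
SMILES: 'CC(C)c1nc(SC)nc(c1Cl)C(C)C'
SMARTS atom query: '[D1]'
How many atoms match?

6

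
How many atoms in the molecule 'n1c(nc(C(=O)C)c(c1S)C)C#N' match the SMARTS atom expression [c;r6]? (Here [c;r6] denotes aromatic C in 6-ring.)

4

Check the 13 heavy atoms by environment: 2× n (aromatic, in 6-ring) → no; 4× c (aromatic, in 6-ring) → match; 4× C (acyclic) → no; 1× N (acyclic) → no; 1× S (acyclic) → no; 1× O (acyclic) → no.
That gives 4 matching atoms.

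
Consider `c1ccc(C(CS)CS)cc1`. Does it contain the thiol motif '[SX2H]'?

Yes

The pattern [SX2H] describes an aliphatic sulfur with two connections, one being H — a thiol.
The molecule carries a thiol (-SH), whose atoms satisfy every constraint of the query, so the pattern matches.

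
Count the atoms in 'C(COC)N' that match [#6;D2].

2

The query [#6;D2] means: any carbon bonded to exactly two heavy atoms.
Check the 5 heavy atoms by environment: 2× C (D2) → match; 1× N (D1) → no; 1× O (D2) → no; 1× C (D1) → no.
That gives 2 matching atoms.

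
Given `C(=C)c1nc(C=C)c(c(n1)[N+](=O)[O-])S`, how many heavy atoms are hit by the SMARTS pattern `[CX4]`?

0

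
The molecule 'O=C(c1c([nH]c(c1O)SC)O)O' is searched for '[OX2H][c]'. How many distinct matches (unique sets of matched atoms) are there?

[OX2H][c] is the SMARTS for a phenol: a hydroxyl oxygen attached to an aromatic carbon.
The molecule carries 2 separate instances of a hydroxyl group (-OH) meeting every constraint; each maps to a distinct set of atoms, giving 2 matches.

2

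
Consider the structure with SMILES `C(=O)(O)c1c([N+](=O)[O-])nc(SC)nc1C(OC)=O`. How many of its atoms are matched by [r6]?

The query [r6] means: r6 matches atoms in a six-membered ring.
Check the 18 heavy atoms by environment: 2× n (aromatic, in 6-ring) → match; 4× c (aromatic, in 6-ring) → match; 1× N (charge +1, acyclic) → no; 1× O (charge -1, acyclic) → no; 5× O (acyclic) → no; 4× C (acyclic) → no; 1× S (acyclic) → no.
Summing the matching environments: 2 + 4 = 6 matching atoms.

6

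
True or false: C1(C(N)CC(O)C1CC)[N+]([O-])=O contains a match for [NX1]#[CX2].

False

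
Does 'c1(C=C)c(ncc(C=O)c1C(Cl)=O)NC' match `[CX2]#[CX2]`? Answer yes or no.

No

The pattern [CX2]#[CX2] describes a carbon-carbon triple bond — an alkyne.
The closest candidate here is a vinyl group (-CH=CH2), but the C=C is a double bond; both carbons are CX3, not CX2. No other fragment satisfies the full query, so there is no match.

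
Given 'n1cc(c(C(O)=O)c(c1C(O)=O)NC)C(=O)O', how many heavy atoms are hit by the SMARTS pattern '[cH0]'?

The query [cH0] means: aromatic carbon with no attached hydrogen (substituted or ring-fusion).
Check the 17 heavy atoms by environment: 1× n (aromatic, H0) → no; 4× c (aromatic, H0) → match; 1× c (aromatic, H1) → no; 1× N (H1) → no; 1× C (H3) → no; 3× C (H0) → no; 3× O (H0) → no; 3× O (H1) → no.
That gives 4 matching atoms.

4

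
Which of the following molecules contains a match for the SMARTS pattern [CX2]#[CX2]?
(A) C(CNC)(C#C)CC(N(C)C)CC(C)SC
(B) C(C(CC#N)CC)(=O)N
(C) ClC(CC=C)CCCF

[CX2]#[CX2] describes a carbon-carbon triple bond (an alkyne).
(A) contains an ethynyl group (-C#CH), which satisfies every atom and bond constraint.
(B) has a nitrile (-C#N) but the triple bond is C#N, not C#C.
(C) has a vinyl group (-CH=CH2) but the C=C is a double bond; both carbons are CX3, not CX2.
So the answer is (A).

A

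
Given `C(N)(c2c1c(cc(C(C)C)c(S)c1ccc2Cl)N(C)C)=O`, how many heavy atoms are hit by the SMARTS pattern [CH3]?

The query [CH3] means: aliphatic carbon with exactly three hydrogens.
Check the 21 heavy atoms by environment: 7× c (aromatic, H0) → no; 3× c (aromatic, H1) → no; 1× C (H1) → no; 4× C (H3) → match; 1× Cl (H0) → no; 1× C (H0) → no; 1× O (H0) → no; 1× N (H2) → no; 1× N (H0) → no; 1× S (H1) → no.
That gives 4 matching atoms.

4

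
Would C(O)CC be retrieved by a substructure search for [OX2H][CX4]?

Yes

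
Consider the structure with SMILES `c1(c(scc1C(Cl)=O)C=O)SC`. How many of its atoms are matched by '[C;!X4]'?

2

Check the 12 heavy atoms by environment: 1× s (aromatic, X2) → no; 4× c (aromatic, X3) → no; 2× C (X3) → match; 2× O (X1) → no; 1× Cl (X1) → no; 1× S (X2) → no; 1× C (X4) → no.
That gives 2 matching atoms.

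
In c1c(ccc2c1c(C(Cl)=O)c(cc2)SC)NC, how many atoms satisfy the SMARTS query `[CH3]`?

2

The query [CH3] means: aliphatic carbon with exactly three hydrogens.
Check the 17 heavy atoms by environment: 5× c (aromatic, H0) → no; 5× c (aromatic, H1) → no; 1× N (H1) → no; 2× C (H3) → match; 1× C (H0) → no; 1× O (H0) → no; 1× Cl (H0) → no; 1× S (H0) → no.
That gives 2 matching atoms.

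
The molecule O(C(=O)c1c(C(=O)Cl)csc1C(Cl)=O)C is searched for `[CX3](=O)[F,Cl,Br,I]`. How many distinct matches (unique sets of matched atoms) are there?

2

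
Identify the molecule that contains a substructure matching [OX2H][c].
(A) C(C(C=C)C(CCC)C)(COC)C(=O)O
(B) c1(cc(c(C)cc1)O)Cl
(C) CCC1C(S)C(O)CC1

B

[OX2H][c] describes a hydroxyl oxygen attached to an aromatic carbon (a phenol).
(A) has a methoxy ether (-OCH3) but the oxygen has H0, not H1.
(B) contains a hydroxyl group (-OH), which satisfies every atom and bond constraint.
(C) has a hydroxyl group (-OH) but the -OH is on an aliphatic carbon, not an aromatic c.
So the answer is (B).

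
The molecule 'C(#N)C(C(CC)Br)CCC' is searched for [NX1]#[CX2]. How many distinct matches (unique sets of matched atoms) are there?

[NX1]#[CX2] is the SMARTS for a nitrile: a nitrogen triple-bonded to a two-connected carbon.
Exactly one fragment in the molecule meets all constraints, giving 1 match.

1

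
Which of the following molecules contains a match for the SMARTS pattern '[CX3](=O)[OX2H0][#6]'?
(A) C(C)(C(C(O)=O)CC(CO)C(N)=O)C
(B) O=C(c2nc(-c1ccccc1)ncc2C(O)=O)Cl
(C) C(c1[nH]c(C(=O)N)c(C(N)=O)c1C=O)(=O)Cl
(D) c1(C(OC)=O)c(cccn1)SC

[CX3](=O)[OX2H0][#6] describes a carbonyl carbon bonded to an oxygen that is itself bonded to carbon (no H on that O) (an ester).
(A) has a primary amide (-C(=O)NH2) but the carbonyl is bonded to N, not to an O-C linkage.
(B) has a carboxylic acid group (-C(=O)OH) but the singly-bonded O carries H (OX2H1, not H0).
(C) has a primary amide (-C(=O)NH2) but the carbonyl is bonded to N, not to an O-C linkage.
(D) contains a methyl-ester group (-C(=O)OCH3), which satisfies every atom and bond constraint.
So the answer is (D).

D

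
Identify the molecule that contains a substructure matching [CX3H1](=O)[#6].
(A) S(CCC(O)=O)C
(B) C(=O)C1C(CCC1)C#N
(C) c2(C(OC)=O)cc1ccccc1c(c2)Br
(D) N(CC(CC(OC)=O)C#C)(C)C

[CX3H1](=O)[#6] describes an sp2 carbon with one H, double-bonded to O and single-bonded to carbon (an aldehyde).
(A) has a carboxylic acid group (-C(=O)OH) but the carbonyl carbon has H0 and is bonded to O, not H1.
(B) contains an aldehyde (-CHO), which satisfies every atom and bond constraint.
(C) has a methyl-ester group (-C(=O)OCH3) but the carbonyl carbon has H0, not H1.
(D) has a methyl-ester group (-C(=O)OCH3) but the carbonyl carbon has H0, not H1.
So the answer is (B).

B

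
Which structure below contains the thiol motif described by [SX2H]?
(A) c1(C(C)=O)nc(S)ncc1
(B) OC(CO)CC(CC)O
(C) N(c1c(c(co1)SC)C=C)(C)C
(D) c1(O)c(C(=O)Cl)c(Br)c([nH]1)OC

A

[SX2H] describes an aliphatic sulfur with two connections, one being H (a thiol).
(A) contains a thiol (-SH), which satisfies every atom and bond constraint.
(B) has a hydroxyl group (-OH) but it is an -OH, not an -SH.
(C) has a methylthio ether (-SCH3) but the sulfur has H0 (bonded to two carbons), not H1.
(D) has a hydroxyl group (-OH) but it is an -OH, not an -SH.
So the answer is (A).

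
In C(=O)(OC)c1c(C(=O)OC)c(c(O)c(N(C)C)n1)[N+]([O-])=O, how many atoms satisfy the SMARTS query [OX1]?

4

Check the 21 heavy atoms by environment: 1× n (aromatic, X2) → no; 5× c (aromatic, X3) → no; 1× N (charge +1, X3) → no; 1× O (charge -1, X1) → match; 3× O (X1) → match; 3× O (X2) → no; 2× C (X3) → no; 4× C (X4) → no; 1× N (X3) → no.
Summing the matching environments: 1 + 3 = 4 matching atoms.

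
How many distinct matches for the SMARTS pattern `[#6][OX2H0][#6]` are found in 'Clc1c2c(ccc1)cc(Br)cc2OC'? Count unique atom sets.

1

[#6][OX2H0][#6] is the SMARTS for an ether: an aliphatic oxygen bridging two carbons with no H on the oxygen.
Exactly one fragment in the molecule meets all constraints, giving 1 match.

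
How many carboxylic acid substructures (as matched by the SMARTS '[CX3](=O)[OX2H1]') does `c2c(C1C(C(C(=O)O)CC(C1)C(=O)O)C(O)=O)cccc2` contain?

[CX3](=O)[OX2H1] is the SMARTS for a carboxylic acid: an sp2 carbon double-bonded to O and single-bonded to an -OH oxygen.
The molecule carries 3 separate instances of a carboxylic acid group (-C(=O)OH) meeting every constraint; each maps to a distinct set of atoms, giving 3 matches.

3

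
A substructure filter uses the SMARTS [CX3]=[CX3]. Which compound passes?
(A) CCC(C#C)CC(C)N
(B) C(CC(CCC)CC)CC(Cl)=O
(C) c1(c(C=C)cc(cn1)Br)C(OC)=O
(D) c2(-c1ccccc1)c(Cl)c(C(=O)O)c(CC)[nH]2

C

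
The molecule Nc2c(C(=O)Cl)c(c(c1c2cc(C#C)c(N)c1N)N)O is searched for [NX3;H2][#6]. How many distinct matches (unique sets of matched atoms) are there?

[NX3;H2][#6] is the SMARTS for a primary amine: a trivalent nitrogen with two H attached to carbon.
The molecule carries 4 separate instances of a primary amino group (-NH2) meeting every constraint; each maps to a distinct set of atoms, giving 4 matches.

4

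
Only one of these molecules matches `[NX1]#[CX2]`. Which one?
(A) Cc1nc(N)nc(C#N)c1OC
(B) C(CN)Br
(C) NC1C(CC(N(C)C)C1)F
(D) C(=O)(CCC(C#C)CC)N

A

[NX1]#[CX2] describes a nitrogen triple-bonded to a two-connected carbon (a nitrile).
(A) contains a nitrile (-C#N), which satisfies every atom and bond constraint.
(B) has a primary amino group (-NH2) but the nitrogen is NX3 (three connections), not NX1 triple-bonded.
(C) has a primary amino group (-NH2) but the nitrogen is NX3 (three connections), not NX1 triple-bonded.
(D) has a primary amide (-C(=O)NH2) but the nitrogen is NX3, not NX1.
So the answer is (A).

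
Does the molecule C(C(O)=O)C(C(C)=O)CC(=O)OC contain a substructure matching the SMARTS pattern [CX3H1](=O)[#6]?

No

The pattern [CX3H1](=O)[#6] describes an sp2 carbon with one H, double-bonded to O and single-bonded to carbon — an aldehyde.
The closest candidate here is a carboxylic acid group (-C(=O)OH), but the carbonyl carbon has H0 and is bonded to O, not H1. No other fragment satisfies the full query, so there is no match.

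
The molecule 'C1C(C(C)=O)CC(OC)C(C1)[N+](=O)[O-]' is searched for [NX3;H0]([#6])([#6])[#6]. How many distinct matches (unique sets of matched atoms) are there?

[NX3;H0]([#6])([#6])[#6] is the SMARTS for a tertiary amine: a trivalent nitrogen with no H, bonded to three carbons.
No fragment in the molecule satisfies every constraint, giving 0 matches.

0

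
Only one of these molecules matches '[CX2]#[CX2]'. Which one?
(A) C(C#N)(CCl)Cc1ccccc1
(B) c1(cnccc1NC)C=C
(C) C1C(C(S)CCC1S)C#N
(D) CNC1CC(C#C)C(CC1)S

D

[CX2]#[CX2] describes a carbon-carbon triple bond (an alkyne).
(A) has a nitrile (-C#N) but the triple bond is C#N, not C#C.
(B) has a vinyl group (-CH=CH2) but the C=C is a double bond; both carbons are CX3, not CX2.
(C) has a nitrile (-C#N) but the triple bond is C#N, not C#C.
(D) contains an ethynyl group (-C#CH), which satisfies every atom and bond constraint.
So the answer is (D).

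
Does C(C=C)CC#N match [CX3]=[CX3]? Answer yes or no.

Yes

The pattern [CX3]=[CX3] describes a non-aromatic C=C double bond between two sp2 carbons — an alkene.
The molecule carries a vinyl group (-CH=CH2), whose atoms satisfy every constraint of the query, so the pattern matches.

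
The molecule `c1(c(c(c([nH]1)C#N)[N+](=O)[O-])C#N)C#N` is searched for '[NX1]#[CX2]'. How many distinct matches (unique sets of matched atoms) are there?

[NX1]#[CX2] is the SMARTS for a nitrile: a nitrogen triple-bonded to a two-connected carbon.
The molecule carries 3 separate instances of a nitrile (-C#N) meeting every constraint; each maps to a distinct set of atoms, giving 3 matches.

3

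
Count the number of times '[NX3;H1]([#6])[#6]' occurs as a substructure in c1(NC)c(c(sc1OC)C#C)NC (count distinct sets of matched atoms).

2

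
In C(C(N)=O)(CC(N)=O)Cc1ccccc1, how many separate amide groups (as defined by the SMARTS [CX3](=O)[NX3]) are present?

2

[CX3](=O)[NX3] is the SMARTS for an amide: a carbonyl carbon bonded to a trivalent nitrogen.
The molecule carries 2 separate instances of a primary amide (-C(=O)NH2) meeting every constraint; each maps to a distinct set of atoms, giving 2 matches.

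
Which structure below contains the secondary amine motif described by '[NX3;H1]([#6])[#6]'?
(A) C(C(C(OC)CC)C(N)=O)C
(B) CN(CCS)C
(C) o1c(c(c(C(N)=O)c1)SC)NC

C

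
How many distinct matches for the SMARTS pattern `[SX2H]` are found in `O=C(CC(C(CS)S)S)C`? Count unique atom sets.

[SX2H] is the SMARTS for a thiol: an aliphatic sulfur with two connections, one being H.
The molecule carries 3 separate instances of a thiol (-SH) meeting every constraint; each maps to a distinct set of atoms, giving 3 matches.

3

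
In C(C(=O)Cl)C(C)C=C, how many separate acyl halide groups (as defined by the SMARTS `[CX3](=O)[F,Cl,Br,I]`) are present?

[CX3](=O)[F,Cl,Br,I] is the SMARTS for an acyl halide: a carbonyl carbon bonded to a halogen.
Exactly one fragment in the molecule meets all constraints, giving 1 match.

1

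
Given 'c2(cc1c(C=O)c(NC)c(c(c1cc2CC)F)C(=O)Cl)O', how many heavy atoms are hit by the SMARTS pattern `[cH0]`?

8

The query [cH0] means: aromatic carbon with no attached hydrogen (substituted or ring-fusion).
Check the 21 heavy atoms by environment: 8× c (aromatic, H0) → match; 2× c (aromatic, H1) → no; 1× C (H1) → no; 2× O (H0) → no; 1× N (H1) → no; 2× C (H3) → no; 1× C (H2) → no; 1× F (H0) → no; 1× C (H0) → no; 1× Cl (H0) → no; 1× O (H1) → no.
That gives 8 matching atoms.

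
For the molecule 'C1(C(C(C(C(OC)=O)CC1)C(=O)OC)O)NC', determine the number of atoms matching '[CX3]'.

The query [CX3] means: C with X3: aliphatic carbon with exactly 3 total connections.
Check the 17 heavy atoms by environment: 9× C (X4) → no; 2× C (X3) → match; 2× O (X1) → no; 3× O (X2) → no; 1× N (X3) → no.
That gives 2 matching atoms.

2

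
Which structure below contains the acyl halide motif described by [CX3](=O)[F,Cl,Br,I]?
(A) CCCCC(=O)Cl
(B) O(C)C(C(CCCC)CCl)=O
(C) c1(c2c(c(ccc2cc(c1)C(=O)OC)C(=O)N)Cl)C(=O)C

A

[CX3](=O)[F,Cl,Br,I] describes a carbonyl carbon bonded to a halogen (an acyl halide).
(A) contains an acyl chloride (-C(=O)Cl), which satisfies every atom and bond constraint.
(B) has a chloro substituent but the Cl is not on a carbonyl carbon.
(C) has a methyl-ester group (-C(=O)OCH3) but the carbonyl is bonded to -O-C, not to a halogen.
So the answer is (A).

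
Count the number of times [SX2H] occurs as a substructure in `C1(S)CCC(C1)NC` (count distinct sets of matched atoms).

1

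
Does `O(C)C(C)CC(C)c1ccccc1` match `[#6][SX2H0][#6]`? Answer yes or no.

No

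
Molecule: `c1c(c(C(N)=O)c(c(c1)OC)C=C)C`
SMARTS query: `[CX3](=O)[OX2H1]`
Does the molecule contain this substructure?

No

The pattern [CX3](=O)[OX2H1] describes an sp2 carbon double-bonded to O and single-bonded to an -OH oxygen — a carboxylic acid.
The closest candidate here is a primary amide (-C(=O)NH2), but the carbonyl is bonded to N, not to an -OH oxygen. No other fragment satisfies the full query, so there is no match.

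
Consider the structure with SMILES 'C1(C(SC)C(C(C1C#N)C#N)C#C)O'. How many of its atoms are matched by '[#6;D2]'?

3

The query [#6;D2] means: any carbon bonded to exactly two heavy atoms.
Check the 14 heavy atoms by environment: 5× C (D3) → no; 1× S (D2) → no; 2× C (D1) → no; 3× C (D2) → match; 2× N (D1) → no; 1× O (D1) → no.
That gives 3 matching atoms.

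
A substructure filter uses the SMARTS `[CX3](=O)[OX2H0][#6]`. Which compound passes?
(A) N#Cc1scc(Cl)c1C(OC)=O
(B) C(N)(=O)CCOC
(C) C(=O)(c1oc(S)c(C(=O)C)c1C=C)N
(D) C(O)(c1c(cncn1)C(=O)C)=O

[CX3](=O)[OX2H0][#6] describes a carbonyl carbon bonded to an oxygen that is itself bonded to carbon (no H on that O) (an ester).
(A) contains a methyl-ester group (-C(=O)OCH3), which satisfies every atom and bond constraint.
(B) has a methoxy ether (-OCH3) but the ether oxygen is not adjacent to a C=O carbon.
(C) has a primary amide (-C(=O)NH2) but the carbonyl is bonded to N, not to an O-C linkage.
(D) has a carboxylic acid group (-C(=O)OH) but the singly-bonded O carries H (OX2H1, not H0).
So the answer is (A).

A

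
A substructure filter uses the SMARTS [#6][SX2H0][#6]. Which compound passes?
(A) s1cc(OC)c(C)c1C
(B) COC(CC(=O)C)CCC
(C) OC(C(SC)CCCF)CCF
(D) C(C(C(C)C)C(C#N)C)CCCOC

[#6][SX2H0][#6] describes an aliphatic sulfur bridging two carbons with no H on the sulfur (a thioether).
(A) has a methoxy ether (-OCH3) but the bridging atom is O, not S.
(B) has a methoxy ether (-OCH3) but the bridging atom is O, not S.
(C) contains a methylthio ether (-SCH3), which satisfies every atom and bond constraint.
(D) has a methoxy ether (-OCH3) but the bridging atom is O, not S.
So the answer is (C).

C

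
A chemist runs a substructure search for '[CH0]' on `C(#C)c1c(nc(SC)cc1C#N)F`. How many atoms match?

2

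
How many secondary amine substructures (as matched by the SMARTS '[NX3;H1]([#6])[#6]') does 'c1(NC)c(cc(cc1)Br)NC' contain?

[NX3;H1]([#6])[#6] is the SMARTS for a secondary amine: a trivalent nitrogen with one H, bonded to two carbons.
The molecule carries 2 separate instances of an N-methylamino group (-NHCH3) meeting every constraint; each maps to a distinct set of atoms, giving 2 matches.

2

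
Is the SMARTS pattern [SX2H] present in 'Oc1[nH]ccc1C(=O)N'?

No

The pattern [SX2H] describes an aliphatic sulfur with two connections, one being H — a thiol.
The closest candidate here is a hydroxyl group (-OH), but it is an -OH, not an -SH. No other fragment satisfies the full query, so there is no match.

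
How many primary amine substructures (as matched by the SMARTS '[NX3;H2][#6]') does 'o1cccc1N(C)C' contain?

0

[NX3;H2][#6] is the SMARTS for a primary amine: a trivalent nitrogen with two H attached to carbon.
The molecule has a dimethylamino group (-N(CH3)2), but the nitrogen has H0, not H2; nothing else fits, so there are 0 matches.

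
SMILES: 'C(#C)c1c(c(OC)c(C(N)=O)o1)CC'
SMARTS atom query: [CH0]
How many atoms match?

The query [CH0] means: aliphatic carbon with no attached hydrogen.
Check the 14 heavy atoms by environment: 1× o (aromatic, H0) → no; 4× c (aromatic, H0) → no; 2× C (H0) → match; 2× O (H0) → no; 1× N (H2) → no; 1× C (H1) → no; 1× C (H2) → no; 2× C (H3) → no.
That gives 2 matching atoms.

2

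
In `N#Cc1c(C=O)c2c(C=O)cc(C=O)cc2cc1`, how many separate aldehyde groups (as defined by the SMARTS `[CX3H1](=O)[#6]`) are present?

[CX3H1](=O)[#6] is the SMARTS for an aldehyde: an sp2 carbon with one H, double-bonded to O and single-bonded to carbon.
The molecule carries 3 separate instances of an aldehyde (-CHO) meeting every constraint; each maps to a distinct set of atoms, giving 3 matches.

3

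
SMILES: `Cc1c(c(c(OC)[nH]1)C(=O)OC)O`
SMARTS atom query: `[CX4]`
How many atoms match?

3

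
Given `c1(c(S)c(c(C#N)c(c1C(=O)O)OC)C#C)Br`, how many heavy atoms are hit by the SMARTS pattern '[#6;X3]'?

7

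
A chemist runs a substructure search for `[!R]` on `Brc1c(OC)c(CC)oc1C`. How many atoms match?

6

Check the 11 heavy atoms by environment: 1× o (aromatic, in 5-ring) → no; 4× c (aromatic, in 5-ring) → no; 4× C (acyclic) → match; 1× Br (acyclic) → match; 1× O (acyclic) → match.
Summing the matching environments: 4 + 1 + 1 = 6 matching atoms.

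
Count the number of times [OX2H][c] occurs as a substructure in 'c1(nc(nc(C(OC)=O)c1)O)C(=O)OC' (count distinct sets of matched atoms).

1

[OX2H][c] is the SMARTS for a phenol: a hydroxyl oxygen attached to an aromatic carbon.
Exactly one fragment in the molecule meets all constraints, giving 1 match.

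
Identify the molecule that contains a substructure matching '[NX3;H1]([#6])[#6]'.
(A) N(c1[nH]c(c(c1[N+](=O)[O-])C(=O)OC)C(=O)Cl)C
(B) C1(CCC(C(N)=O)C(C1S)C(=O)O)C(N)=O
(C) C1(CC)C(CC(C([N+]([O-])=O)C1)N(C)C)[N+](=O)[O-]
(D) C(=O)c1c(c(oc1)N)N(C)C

A

[NX3;H1]([#6])[#6] describes a trivalent nitrogen with one H, bonded to two carbons (a secondary amine).
(A) contains an N-methylamino group (-NHCH3), which satisfies every atom and bond constraint.
(B) has a primary amide (-C(=O)NH2) but the -C(=O)NH2 nitrogen has H2, not H1.
(C) has a dimethylamino group (-N(CH3)2) but the nitrogen has H0, not H1.
(D) has a primary amino group (-NH2) but the nitrogen has H2 and only one carbon neighbour.
So the answer is (A).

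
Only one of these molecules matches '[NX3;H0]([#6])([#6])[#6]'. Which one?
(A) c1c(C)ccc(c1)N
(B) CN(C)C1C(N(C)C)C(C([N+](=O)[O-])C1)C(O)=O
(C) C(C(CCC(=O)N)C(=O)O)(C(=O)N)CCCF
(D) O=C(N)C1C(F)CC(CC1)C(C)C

B

[NX3;H0]([#6])([#6])[#6] describes a trivalent nitrogen with no H, bonded to three carbons (a tertiary amine).
(A) has a primary amino group (-NH2) but the nitrogen has H2, not H0 with three carbons.
(B) contains a dimethylamino group (-N(CH3)2), which satisfies every atom and bond constraint.
(C) has a primary amide (-C(=O)NH2) but the amide nitrogen has H2 and only one carbon neighbour.
(D) has a primary amide (-C(=O)NH2) but the amide nitrogen has H2 and only one carbon neighbour.
So the answer is (B).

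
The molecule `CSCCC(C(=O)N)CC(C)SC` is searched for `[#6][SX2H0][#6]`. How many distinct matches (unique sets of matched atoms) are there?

[#6][SX2H0][#6] is the SMARTS for a thioether: an aliphatic sulfur bridging two carbons with no H on the sulfur.
The molecule carries 2 separate instances of a methylthio ether (-SCH3) meeting every constraint; each maps to a distinct set of atoms, giving 2 matches.

2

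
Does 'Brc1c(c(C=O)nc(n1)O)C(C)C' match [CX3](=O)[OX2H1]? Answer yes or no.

No

The pattern [CX3](=O)[OX2H1] describes an sp2 carbon double-bonded to O and single-bonded to an -OH oxygen — a carboxylic acid.
The closest candidate here is an aldehyde (-CHO), but there is no singly-bonded oxygen on the carbonyl carbon. No other fragment satisfies the full query, so there is no match.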